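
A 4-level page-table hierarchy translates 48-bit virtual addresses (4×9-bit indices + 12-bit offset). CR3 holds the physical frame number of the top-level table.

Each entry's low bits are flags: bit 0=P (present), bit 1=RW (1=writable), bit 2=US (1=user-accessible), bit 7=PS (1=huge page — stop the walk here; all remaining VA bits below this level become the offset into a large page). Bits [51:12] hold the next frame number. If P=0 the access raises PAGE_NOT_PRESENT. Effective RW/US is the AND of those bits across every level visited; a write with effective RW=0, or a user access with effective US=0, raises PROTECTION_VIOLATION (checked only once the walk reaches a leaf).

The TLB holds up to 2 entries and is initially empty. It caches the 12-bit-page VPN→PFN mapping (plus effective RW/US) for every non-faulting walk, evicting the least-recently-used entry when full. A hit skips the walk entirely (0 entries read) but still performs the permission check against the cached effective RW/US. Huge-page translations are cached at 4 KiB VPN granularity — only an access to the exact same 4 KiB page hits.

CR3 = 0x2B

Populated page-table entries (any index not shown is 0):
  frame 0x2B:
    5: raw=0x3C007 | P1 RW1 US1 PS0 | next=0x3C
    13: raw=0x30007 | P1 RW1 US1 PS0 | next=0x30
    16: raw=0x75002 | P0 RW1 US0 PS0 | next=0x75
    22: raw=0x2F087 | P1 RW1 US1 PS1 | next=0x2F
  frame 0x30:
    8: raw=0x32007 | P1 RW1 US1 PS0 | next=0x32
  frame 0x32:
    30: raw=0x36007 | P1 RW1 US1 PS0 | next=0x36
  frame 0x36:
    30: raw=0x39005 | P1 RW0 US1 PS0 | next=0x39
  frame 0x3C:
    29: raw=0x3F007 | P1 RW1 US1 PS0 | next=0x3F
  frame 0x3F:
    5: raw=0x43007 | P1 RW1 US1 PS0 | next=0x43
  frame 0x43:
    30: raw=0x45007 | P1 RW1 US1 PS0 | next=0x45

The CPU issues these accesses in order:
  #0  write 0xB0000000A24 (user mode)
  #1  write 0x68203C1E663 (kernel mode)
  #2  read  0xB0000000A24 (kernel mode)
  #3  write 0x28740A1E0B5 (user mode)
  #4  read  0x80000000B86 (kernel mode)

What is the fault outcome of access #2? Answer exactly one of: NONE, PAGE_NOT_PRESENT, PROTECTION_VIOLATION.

Walk each access:
#0 VA=0xB0000000A24 (w,user):
  L0 @0x2B[22] → 0x2F087  P=1,RW=1,US=1,PS=1
  → PA=0x2FA24 (huge @L0)  (1 entries read)
#1 VA=0x68203C1E663 (w,kernel):
  L0 @0x2B[13] → 0x30007  P=1,RW=1,US=1,PS=0
  L1 @0x30[8] → 0x32007  P=1,RW=1,US=1,PS=0
  L2 @0x32[30] → 0x36007  P=1,RW=1,US=1,PS=0
  L3 @0x36[30] → 0x39005  P=1,RW=0,US=1,PS=0
  ⇒ fault: PROTECTION_VIOLATION  — 4 lookups
#2 VA=0xB0000000A24 (r,kernel):
  TLB hit vpn=0xB0000000 → PA=0x2FA24
#3 VA=0x28740A1E0B5 (w,user):
  L0 @0x2B[5] → 0x3C007  P=1,RW=1,US=1,PS=0
  L1 @0x3C[29] → 0x3F007  P=1,RW=1,US=1,PS=0
  L2 @0x3F[5] → 0x43007  P=1,RW=1,US=1,PS=0
  L3 @0x43[30] → 0x45007  P=1,RW=1,US=1,PS=0
  → PA=0x450B5  (4 entries read)
#4 VA=0x80000000B86 (r,kernel):
  L0 @0x2B[16] → 0x75002  P=0,RW=1,US=0,PS=0
  ⇒ fault: PAGE_NOT_PRESENT  — 1 lookups

Access #2 fault: NONE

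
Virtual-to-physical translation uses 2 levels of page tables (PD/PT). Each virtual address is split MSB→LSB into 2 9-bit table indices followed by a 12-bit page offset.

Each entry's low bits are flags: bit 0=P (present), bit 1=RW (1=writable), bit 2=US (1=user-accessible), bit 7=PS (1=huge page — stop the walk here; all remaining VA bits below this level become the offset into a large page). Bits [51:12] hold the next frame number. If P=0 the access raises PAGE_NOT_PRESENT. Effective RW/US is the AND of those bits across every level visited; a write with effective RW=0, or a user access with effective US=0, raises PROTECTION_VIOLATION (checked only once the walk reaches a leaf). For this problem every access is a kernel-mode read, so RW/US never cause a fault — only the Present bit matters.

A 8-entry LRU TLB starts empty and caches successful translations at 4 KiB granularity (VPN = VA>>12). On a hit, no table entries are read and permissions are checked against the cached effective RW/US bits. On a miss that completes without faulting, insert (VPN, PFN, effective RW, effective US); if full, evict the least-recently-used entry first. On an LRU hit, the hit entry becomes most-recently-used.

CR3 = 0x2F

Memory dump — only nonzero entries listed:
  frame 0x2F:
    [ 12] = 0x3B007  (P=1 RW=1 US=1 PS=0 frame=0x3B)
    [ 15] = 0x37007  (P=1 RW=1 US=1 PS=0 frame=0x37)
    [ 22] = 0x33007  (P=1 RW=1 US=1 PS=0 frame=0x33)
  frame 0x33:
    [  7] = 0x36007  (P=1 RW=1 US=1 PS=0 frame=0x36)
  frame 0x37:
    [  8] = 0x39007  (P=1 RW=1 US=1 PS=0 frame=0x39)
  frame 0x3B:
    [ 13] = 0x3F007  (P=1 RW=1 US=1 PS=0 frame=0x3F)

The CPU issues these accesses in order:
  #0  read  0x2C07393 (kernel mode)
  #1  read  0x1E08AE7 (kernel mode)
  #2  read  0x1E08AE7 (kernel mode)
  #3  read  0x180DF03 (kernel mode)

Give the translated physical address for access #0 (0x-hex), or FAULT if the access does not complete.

Per-access translation:
#0 VA=0x2C07393 (r,kernel):
  lvl0: tbl 0x2F, slot 22 ⇒ 0x33007 (P1/RW1/US1/PS0)
  lvl1: tbl 0x33, slot 7 ⇒ 0x36007 (P1/RW1/US1/PS0)
  → PA=0x36393  (2 entries read)
#1 VA=0x1E08AE7 (r,kernel):
  lvl0: tbl 0x2F, slot 15 ⇒ 0x37007 (P1/RW1/US1/PS0)
  lvl1: tbl 0x37, slot 8 ⇒ 0x39007 (P1/RW1/US1/PS0)
  → PA=0x39AE7  (2 entries read)
#2 VA=0x1E08AE7 (r,kernel):
  TLB hit vpn=0x1E08 → PA=0x39AE7
#3 VA=0x180DF03 (r,kernel):
  lvl0: tbl 0x2F, slot 12 ⇒ 0x3B007 (P1/RW1/US1/PS0)
  lvl1: tbl 0x3B, slot 13 ⇒ 0x3F007 (P1/RW1/US1/PS0)
  → PA=0x3FF03  (2 entries read)

Access #0 PA: 0x36393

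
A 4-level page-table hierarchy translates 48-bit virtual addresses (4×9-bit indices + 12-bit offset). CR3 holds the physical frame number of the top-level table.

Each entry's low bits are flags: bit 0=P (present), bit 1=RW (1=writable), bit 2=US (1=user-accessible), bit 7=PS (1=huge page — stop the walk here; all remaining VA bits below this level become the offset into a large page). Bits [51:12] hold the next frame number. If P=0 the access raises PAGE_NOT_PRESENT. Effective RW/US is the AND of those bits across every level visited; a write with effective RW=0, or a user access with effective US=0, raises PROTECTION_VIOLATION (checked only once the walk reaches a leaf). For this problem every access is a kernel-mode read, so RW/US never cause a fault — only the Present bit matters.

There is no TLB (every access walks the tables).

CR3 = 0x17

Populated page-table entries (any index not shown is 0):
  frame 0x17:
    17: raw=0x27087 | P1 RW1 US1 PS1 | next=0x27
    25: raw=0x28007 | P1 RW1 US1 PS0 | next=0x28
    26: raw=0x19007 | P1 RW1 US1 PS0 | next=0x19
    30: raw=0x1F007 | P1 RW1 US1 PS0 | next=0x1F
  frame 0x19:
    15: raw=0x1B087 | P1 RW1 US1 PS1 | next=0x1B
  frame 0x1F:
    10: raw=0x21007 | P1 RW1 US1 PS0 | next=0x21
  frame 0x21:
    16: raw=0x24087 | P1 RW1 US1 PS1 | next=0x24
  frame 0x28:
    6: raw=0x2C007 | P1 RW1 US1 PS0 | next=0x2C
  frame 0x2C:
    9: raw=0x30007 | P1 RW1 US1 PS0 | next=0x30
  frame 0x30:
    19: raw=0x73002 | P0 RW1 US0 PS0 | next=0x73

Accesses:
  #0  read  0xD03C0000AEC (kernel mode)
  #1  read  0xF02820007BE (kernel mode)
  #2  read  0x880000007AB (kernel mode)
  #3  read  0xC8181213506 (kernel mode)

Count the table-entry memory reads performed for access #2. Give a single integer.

Per-access translation:
#0 VA=0xD03C0000AEC (r,kernel):
  L0: frame=0x17 idx=26 entry=0x19007 [P=1 RW=1 US=1 PS=0]
  L1: frame=0x19 idx=15 entry=0x1B087 [P=1 RW=1 US=1 PS=1]
  → PA=0x1BAEC (huge @L1)  (2 entries read)
#1 VA=0xF02820007BE (r,kernel):
  L0: frame=0x17 idx=30 entry=0x1F007 [P=1 RW=1 US=1 PS=0]
  L1: frame=0x1F idx=10 entry=0x21007 [P=1 RW=1 US=1 PS=0]
  L2: frame=0x21 idx=16 entry=0x24087 [P=1 RW=1 US=1 PS=1]
  → PA=0x247BE (huge @L2)  (3 entries read)
#2 VA=0x880000007AB (r,kernel):
  L0: frame=0x17 idx=17 entry=0x27087 [P=1 RW=1 US=1 PS=1]
  → PA=0x277AB (huge @L0)  (1 entries read)
#3 VA=0xC8181213506 (r,kernel):
  L0: frame=0x17 idx=25 entry=0x28007 [P=1 RW=1 US=1 PS=0]
  L1: frame=0x28 idx=6 entry=0x2C007 [P=1 RW=1 US=1 PS=0]
  L2: frame=0x2C idx=9 entry=0x30007 [P=1 RW=1 US=1 PS=0]
  L3: frame=0x30 idx=19 entry=0x73002 [P=0 RW=1 US=0 PS=0]
  ✗ PAGE_NOT_PRESENT  [4 reads]

Entries read for #2: 1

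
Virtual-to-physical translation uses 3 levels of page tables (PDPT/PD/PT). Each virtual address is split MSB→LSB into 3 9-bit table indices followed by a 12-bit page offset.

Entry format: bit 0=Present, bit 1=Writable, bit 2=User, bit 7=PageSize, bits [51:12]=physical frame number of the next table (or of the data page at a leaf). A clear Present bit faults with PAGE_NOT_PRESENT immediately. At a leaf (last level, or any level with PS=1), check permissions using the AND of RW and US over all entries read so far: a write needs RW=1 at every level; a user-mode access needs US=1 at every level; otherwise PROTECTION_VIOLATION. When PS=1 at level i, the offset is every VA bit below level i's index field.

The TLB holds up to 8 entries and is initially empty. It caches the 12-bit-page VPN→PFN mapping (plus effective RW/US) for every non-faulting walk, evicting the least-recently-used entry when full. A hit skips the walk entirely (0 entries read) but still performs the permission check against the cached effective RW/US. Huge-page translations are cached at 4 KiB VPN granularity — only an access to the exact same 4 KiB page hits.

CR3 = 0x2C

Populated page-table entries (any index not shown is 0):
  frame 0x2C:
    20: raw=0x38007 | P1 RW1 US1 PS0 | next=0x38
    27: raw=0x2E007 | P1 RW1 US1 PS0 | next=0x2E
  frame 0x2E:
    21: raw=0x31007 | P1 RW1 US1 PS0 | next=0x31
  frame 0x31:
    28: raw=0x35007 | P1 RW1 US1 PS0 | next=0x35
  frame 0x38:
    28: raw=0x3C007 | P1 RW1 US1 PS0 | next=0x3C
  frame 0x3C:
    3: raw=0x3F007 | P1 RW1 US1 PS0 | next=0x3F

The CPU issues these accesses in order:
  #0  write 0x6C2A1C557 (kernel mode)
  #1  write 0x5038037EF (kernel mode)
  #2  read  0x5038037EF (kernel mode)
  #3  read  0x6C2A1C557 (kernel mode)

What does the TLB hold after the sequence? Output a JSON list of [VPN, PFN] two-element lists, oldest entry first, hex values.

Walk each access:
#0 VA=0x6C2A1C557 (w,kernel):
  L0 @0x2C[27] → 0x2E007  P=1,RW=1,US=1,PS=0
  L1 @0x2E[21] → 0x31007  P=1,RW=1,US=1,PS=0
  L2 @0x31[28] → 0x35007  P=1,RW=1,US=1,PS=0
  ⇒ phys 0x35557  [3 reads]
#1 VA=0x5038037EF (w,kernel):
  L0 @0x2C[20] → 0x38007  P=1,RW=1,US=1,PS=0
  L1 @0x38[28] → 0x3C007  P=1,RW=1,US=1,PS=0
  L2 @0x3C[3] → 0x3F007  P=1,RW=1,US=1,PS=0
  ⇒ phys 0x3F7EF  [3 reads]
#2 VA=0x5038037EF (r,kernel):
  TLB hit vpn=0x503803 → PA=0x3F7EF
#3 VA=0x6C2A1C557 (r,kernel):
  TLB hit vpn=0x6C2A1C → PA=0x35557

TLB: [["0x503803", "0x3F"], ["0x6C2A1C", "0x35"]]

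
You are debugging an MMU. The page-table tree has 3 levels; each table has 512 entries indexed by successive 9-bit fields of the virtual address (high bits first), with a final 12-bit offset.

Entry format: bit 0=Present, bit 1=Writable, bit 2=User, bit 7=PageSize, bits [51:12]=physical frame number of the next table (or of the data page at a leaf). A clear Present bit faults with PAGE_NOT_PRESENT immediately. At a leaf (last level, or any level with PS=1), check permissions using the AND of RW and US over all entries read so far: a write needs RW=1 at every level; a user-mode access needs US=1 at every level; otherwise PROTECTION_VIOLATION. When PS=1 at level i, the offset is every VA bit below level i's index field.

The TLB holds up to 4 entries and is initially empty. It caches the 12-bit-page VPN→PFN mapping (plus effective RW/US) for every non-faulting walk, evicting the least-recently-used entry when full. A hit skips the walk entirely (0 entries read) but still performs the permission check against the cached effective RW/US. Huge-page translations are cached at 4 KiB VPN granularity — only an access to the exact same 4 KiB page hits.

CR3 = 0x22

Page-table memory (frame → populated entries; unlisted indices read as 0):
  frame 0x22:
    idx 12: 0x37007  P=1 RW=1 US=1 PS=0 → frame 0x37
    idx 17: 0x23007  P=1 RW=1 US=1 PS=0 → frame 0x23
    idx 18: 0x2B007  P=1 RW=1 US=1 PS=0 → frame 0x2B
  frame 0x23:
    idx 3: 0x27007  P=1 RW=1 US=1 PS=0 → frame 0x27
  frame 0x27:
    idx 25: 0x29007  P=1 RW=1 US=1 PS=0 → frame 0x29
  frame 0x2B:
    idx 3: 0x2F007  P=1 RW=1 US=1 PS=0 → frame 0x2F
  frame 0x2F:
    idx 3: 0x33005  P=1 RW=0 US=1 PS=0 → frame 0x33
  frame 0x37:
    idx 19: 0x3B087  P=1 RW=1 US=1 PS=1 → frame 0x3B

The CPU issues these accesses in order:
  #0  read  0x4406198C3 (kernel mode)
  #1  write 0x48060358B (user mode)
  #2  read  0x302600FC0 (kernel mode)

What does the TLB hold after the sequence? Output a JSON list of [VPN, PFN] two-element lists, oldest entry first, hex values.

Walk each access:
#0 VA=0x4406198C3 (r,kernel):
  L0: frame=0x22 idx=17 entry=0x23007 [P=1 RW=1 US=1 PS=0]
  L1: frame=0x23 idx=3 entry=0x27007 [P=1 RW=1 US=1 PS=0]
  L2: frame=0x27 idx=25 entry=0x29007 [P=1 RW=1 US=1 PS=0]
  ⇒ phys 0x298C3  [3 reads]
#1 VA=0x48060358B (w,user):
  L0: frame=0x22 idx=18 entry=0x2B007 [P=1 RW=1 US=1 PS=0]
  L1: frame=0x2B idx=3 entry=0x2F007 [P=1 RW=1 US=1 PS=0]
  L2: frame=0x2F idx=3 entry=0x33005 [P=1 RW=0 US=1 PS=0]
  ⇒ fault: PROTECTION_VIOLATION  — 3 lookups
#2 VA=0x302600FC0 (r,kernel):
  L0: frame=0x22 idx=12 entry=0x37007 [P=1 RW=1 US=1 PS=0]
  L1: frame=0x37 idx=19 entry=0x3B087 [P=1 RW=1 US=1 PS=1]
  ⇒ phys 0x3BFC0 (huge @L1)  [2 reads]

TLB: [["0x440619", "0x29"], ["0x302600", "0x3B"]]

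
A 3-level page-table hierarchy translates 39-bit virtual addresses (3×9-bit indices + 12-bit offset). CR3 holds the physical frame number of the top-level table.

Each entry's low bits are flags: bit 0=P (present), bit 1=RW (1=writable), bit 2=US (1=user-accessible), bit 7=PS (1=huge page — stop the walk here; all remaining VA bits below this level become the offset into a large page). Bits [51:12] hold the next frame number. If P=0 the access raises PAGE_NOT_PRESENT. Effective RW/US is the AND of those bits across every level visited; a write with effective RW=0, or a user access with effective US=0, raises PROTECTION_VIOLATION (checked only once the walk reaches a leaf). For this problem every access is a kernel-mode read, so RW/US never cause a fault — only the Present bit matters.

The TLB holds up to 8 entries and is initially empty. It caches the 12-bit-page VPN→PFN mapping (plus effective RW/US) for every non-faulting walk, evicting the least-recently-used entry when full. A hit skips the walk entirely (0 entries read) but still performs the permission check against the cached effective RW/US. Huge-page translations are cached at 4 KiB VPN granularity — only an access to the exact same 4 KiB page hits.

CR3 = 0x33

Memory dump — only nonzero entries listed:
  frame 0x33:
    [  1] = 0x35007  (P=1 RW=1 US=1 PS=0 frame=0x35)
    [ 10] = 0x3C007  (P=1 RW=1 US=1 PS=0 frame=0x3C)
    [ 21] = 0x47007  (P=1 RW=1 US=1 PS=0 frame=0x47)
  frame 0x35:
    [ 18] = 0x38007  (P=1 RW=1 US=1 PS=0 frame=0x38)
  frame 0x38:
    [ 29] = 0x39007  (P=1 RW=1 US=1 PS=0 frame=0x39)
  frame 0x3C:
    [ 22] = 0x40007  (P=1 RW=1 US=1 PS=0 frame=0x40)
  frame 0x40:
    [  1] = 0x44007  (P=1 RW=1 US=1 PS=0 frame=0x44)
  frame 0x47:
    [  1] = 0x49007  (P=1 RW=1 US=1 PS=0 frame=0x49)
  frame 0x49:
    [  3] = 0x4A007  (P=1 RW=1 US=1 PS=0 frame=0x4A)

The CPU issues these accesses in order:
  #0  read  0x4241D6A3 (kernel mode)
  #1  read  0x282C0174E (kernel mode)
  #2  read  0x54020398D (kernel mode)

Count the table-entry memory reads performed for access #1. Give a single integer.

Per-access translation:
#0 VA=0x4241D6A3 (r,kernel):
  [0] read 0x33 idx=1: raw=0x35007 flags P=1 W=1 U=1 S=0
  [1] read 0x35 idx=18: raw=0x38007 flags P=1 W=1 U=1 S=0
  [2] read 0x38 idx=29: raw=0x39007 flags P=1 W=1 U=1 S=0
  ✓ 0x396A3  — 3 lookups
#1 VA=0x282C0174E (r,kernel):
  [0] read 0x33 idx=10: raw=0x3C007 flags P=1 W=1 U=1 S=0
  [1] read 0x3C idx=22: raw=0x40007 flags P=1 W=1 U=1 S=0
  [2] read 0x40 idx=1: raw=0x44007 flags P=1 W=1 U=1 S=0
  ✓ 0x4474E  — 3 lookups
#2 VA=0x54020398D (r,kernel):
  [0] read 0x33 idx=21: raw=0x47007 flags P=1 W=1 U=1 S=0
  [1] read 0x47 idx=1: raw=0x49007 flags P=1 W=1 U=1 S=0
  [2] read 0x49 idx=3: raw=0x4A007 flags P=1 W=1 U=1 S=0
  ✓ 0x4A98D  — 3 lookups

Entries read for #1: 3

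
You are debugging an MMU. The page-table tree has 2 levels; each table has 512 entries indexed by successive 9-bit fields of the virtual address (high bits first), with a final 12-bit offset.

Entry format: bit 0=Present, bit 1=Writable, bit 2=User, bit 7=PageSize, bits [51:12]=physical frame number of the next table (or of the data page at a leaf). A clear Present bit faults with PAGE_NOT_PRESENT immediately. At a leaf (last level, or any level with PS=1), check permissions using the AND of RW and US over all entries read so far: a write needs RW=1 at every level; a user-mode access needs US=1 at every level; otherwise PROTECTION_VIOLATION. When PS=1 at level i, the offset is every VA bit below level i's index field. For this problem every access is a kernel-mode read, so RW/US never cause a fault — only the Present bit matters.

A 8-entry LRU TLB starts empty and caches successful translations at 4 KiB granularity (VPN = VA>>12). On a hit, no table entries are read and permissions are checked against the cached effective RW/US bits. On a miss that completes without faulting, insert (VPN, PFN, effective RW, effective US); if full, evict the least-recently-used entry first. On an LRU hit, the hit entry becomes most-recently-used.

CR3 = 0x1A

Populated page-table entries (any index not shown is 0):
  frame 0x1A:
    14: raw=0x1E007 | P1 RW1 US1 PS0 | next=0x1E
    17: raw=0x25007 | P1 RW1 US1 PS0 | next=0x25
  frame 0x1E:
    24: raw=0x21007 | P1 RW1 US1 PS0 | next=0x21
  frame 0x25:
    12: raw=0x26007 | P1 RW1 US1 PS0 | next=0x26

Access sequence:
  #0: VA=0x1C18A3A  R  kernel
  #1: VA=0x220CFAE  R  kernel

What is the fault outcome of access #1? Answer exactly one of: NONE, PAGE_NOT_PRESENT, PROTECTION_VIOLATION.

Walk each access:
#0 VA=0x1C18A3A (r,kernel):
  L0 @0x1A[14] → 0x1E007  P=1,RW=1,US=1,PS=0
  L1 @0x1E[24] → 0x21007  P=1,RW=1,US=1,PS=0
  ⇒ phys 0x21A3A  [2 reads]
#1 VA=0x220CFAE (r,kernel):
  L0 @0x1A[17] → 0x25007  P=1,RW=1,US=1,PS=0
  L1 @0x25[12] → 0x26007  P=1,RW=1,US=1,PS=0
  ⇒ phys 0x26FAE  [2 reads]

Access #1 fault: NONE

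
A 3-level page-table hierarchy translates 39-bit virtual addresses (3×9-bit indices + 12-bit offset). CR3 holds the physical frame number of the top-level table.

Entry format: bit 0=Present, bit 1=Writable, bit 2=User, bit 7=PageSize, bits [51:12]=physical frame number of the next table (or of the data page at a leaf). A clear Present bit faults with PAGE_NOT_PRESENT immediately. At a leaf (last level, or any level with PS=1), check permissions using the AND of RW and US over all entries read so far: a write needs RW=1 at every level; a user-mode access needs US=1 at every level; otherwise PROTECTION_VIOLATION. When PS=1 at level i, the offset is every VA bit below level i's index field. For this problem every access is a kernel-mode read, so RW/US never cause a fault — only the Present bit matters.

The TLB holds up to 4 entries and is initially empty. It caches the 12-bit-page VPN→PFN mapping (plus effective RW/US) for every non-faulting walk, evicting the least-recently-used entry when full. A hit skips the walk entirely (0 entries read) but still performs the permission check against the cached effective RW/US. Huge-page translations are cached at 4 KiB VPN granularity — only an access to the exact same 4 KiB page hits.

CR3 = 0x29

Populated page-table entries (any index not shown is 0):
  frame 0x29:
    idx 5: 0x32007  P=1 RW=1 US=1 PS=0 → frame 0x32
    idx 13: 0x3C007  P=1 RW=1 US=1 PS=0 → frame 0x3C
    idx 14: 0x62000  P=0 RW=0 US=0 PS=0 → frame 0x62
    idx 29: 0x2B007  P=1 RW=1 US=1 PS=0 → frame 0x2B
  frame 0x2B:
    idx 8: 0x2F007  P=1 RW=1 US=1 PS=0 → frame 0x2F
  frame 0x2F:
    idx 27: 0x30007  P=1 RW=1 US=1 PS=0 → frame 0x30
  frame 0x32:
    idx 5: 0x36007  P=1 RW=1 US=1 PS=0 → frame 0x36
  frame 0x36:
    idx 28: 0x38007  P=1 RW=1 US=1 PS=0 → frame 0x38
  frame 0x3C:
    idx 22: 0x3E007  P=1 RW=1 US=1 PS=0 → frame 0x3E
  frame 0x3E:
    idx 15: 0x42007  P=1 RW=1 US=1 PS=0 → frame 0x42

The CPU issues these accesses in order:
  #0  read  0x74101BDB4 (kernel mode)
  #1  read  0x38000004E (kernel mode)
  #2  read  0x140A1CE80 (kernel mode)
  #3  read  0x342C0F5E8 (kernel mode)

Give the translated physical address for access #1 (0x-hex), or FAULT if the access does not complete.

Per-access translation:
#0 VA=0x74101BDB4 (r,kernel):
  lvl0: tbl 0x29, slot 29 ⇒ 0x2B007 (P1/RW1/US1/PS0)
  lvl1: tbl 0x2B, slot 8 ⇒ 0x2F007 (P1/RW1/US1/PS0)
  lvl2: tbl 0x2F, slot 27 ⇒ 0x30007 (P1/RW1/US1/PS0)
  → PA=0x30DB4  (3 entries read)
#1 VA=0x38000004E (r,kernel):
  lvl0: tbl 0x29, slot 14 ⇒ 0x62000 (P0/RW0/US0/PS0)
  ⇒ fault: PAGE_NOT_PRESENT  — 1 lookups
#2 VA=0x140A1CE80 (r,kernel):
  lvl0: tbl 0x29, slot 5 ⇒ 0x32007 (P1/RW1/US1/PS0)
  lvl1: tbl 0x32, slot 5 ⇒ 0x36007 (P1/RW1/US1/PS0)
  lvl2: tbl 0x36, slot 28 ⇒ 0x38007 (P1/RW1/US1/PS0)
  → PA=0x38E80  (3 entries read)
#3 VA=0x342C0F5E8 (r,kernel):
  lvl0: tbl 0x29, slot 13 ⇒ 0x3C007 (P1/RW1/US1/PS0)
  lvl1: tbl 0x3C, slot 22 ⇒ 0x3E007 (P1/RW1/US1/PS0)
  lvl2: tbl 0x3E, slot 15 ⇒ 0x42007 (P1/RW1/US1/PS0)
  → PA=0x425E8  (3 entries read)

Access #1 PA: FAULT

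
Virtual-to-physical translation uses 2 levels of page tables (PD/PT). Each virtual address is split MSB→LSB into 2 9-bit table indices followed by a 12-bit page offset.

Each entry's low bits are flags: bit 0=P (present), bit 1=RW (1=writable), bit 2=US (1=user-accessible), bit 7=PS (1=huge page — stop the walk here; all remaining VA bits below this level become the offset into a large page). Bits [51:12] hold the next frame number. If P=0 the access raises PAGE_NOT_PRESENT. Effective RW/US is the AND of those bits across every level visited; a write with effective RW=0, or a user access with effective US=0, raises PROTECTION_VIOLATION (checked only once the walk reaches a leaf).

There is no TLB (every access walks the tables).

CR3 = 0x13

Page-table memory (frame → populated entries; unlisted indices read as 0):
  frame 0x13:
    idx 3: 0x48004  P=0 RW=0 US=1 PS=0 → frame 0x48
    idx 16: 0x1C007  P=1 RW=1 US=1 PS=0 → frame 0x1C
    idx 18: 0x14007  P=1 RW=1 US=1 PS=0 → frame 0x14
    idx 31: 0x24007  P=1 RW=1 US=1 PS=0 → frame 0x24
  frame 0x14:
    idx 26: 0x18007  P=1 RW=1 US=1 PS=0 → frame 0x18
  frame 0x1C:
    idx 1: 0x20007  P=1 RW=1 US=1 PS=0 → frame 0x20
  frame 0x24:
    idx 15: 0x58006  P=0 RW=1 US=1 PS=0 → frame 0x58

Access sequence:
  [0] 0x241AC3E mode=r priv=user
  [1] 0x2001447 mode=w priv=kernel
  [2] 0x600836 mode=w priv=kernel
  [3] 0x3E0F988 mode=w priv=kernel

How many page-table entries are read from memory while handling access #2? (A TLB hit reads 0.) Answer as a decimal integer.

Walk each access:
#0 VA=0x241AC3E (r,user):
  L0 @0x13[18] → 0x14007  P=1,RW=1,US=1,PS=0
  L1 @0x14[26] → 0x18007  P=1,RW=1,US=1,PS=0
  → PA=0x18C3E  (2 entries read)
#1 VA=0x2001447 (w,kernel):
  L0 @0x13[16] → 0x1C007  P=1,RW=1,US=1,PS=0
  L1 @0x1C[1] → 0x20007  P=1,RW=1,US=1,PS=0
  → PA=0x20447  (2 entries read)
#2 VA=0x600836 (w,kernel):
  L0 @0x13[3] → 0x48004  P=0,RW=0,US=1,PS=0
  ⇒ fault: PAGE_NOT_PRESENT  — 1 lookups
#3 VA=0x3E0F988 (w,kernel):
  L0 @0x13[31] → 0x24007  P=1,RW=1,US=1,PS=0
  L1 @0x24[15] → 0x58006  P=0,RW=1,US=1,PS=0
  ⇒ fault: PAGE_NOT_PRESENT  — 2 lookups

Entries read for #2: 1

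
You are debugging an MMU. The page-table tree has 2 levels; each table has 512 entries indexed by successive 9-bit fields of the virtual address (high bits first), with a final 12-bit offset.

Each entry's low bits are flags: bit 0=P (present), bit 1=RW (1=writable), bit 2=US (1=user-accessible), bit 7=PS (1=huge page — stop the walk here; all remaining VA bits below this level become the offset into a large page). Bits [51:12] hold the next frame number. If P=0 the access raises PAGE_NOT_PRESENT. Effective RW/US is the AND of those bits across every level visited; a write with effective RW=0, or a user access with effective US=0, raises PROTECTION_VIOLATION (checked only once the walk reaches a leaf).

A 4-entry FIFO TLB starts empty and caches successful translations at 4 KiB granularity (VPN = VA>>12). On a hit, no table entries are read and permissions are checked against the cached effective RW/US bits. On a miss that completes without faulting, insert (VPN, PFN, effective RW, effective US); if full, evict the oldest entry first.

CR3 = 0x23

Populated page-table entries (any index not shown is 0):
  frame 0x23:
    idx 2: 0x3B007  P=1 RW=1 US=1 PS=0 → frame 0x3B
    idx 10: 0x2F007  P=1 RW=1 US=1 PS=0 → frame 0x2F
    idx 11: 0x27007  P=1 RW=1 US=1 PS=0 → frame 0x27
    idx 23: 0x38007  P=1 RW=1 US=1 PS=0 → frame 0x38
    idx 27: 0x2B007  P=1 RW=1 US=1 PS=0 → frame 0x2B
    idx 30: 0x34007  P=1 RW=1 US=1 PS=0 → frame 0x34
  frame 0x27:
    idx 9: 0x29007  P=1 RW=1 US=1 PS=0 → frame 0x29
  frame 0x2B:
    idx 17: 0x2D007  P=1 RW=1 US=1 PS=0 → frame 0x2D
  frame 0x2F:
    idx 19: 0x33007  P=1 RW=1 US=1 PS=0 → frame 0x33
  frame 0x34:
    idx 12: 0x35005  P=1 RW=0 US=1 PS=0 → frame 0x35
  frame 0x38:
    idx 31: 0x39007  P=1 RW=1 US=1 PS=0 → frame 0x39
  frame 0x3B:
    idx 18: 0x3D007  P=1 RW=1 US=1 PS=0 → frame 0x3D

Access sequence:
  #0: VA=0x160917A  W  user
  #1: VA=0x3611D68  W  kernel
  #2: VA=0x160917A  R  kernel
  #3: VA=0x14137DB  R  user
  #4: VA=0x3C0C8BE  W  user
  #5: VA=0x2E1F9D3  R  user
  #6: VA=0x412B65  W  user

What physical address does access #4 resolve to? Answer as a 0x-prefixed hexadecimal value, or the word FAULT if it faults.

Per-access translation:
#0 VA=0x160917A (w,user):
  lvl0: tbl 0x23, slot 11 ⇒ 0x27007 (P1/RW1/US1/PS0)
  lvl1: tbl 0x27, slot 9 ⇒ 0x29007 (P1/RW1/US1/PS0)
  ✓ 0x2917A  — 2 lookups
#1 VA=0x3611D68 (w,kernel):
  lvl0: tbl 0x23, slot 27 ⇒ 0x2B007 (P1/RW1/US1/PS0)
  lvl1: tbl 0x2B, slot 17 ⇒ 0x2D007 (P1/RW1/US1/PS0)
  ✓ 0x2DD68  — 2 lookups
#2 VA=0x160917A (r,kernel):
  TLB hit vpn=0x1609 → PA=0x2917A
#3 VA=0x14137DB (r,user):
  lvl0: tbl 0x23, slot 10 ⇒ 0x2F007 (P1/RW1/US1/PS0)
  lvl1: tbl 0x2F, slot 19 ⇒ 0x33007 (P1/RW1/US1/PS0)
  ✓ 0x337DB  — 2 lookups
#4 VA=0x3C0C8BE (w,user):
  lvl0: tbl 0x23, slot 30 ⇒ 0x34007 (P1/RW1/US1/PS0)
  lvl1: tbl 0x34, slot 12 ⇒ 0x35005 (P1/RW0/US1/PS0)
  ⇒ fault: PROTECTION_VIOLATION  — 2 lookups
#5 VA=0x2E1F9D3 (r,user):
  lvl0: tbl 0x23, slot 23 ⇒ 0x38007 (P1/RW1/US1/PS0)
  lvl1: tbl 0x38, slot 31 ⇒ 0x39007 (P1/RW1/US1/PS0)
  ✓ 0x399D3  — 2 lookups
#6 VA=0x412B65 (w,user):
  lvl0: tbl 0x23, slot 2 ⇒ 0x3B007 (P1/RW1/US1/PS0)
  lvl1: tbl 0x3B, slot 18 ⇒ 0x3D007 (P1/RW1/US1/PS0)
  ✓ 0x3DB65  — 2 lookups

Access #4 PA: FAULT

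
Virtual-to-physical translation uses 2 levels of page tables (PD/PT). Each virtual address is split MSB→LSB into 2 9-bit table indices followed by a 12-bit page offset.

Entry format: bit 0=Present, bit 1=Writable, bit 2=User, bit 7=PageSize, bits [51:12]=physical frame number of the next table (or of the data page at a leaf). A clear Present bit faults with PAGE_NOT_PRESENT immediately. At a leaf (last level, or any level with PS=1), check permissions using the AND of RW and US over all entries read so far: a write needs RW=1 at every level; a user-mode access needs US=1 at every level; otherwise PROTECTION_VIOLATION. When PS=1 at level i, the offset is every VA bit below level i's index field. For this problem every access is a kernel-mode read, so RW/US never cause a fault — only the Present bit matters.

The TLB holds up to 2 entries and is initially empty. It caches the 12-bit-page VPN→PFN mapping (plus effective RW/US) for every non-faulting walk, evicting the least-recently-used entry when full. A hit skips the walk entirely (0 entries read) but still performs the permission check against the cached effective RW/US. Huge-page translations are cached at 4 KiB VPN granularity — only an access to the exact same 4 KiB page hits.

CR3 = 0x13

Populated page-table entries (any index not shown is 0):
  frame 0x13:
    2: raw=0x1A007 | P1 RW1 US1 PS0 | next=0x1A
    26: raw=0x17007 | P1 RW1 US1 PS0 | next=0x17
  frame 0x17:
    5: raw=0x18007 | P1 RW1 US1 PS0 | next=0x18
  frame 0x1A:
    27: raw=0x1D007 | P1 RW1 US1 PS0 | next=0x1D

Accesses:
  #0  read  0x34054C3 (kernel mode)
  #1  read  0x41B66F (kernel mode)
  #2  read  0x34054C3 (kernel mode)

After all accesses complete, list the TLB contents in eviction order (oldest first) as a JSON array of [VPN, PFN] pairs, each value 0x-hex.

Walk each access:
#0 VA=0x34054C3 (r,kernel):
  L0 @0x13[26] → 0x17007  P=1,RW=1,US=1,PS=0
  L1 @0x17[5] → 0x18007  P=1,RW=1,US=1,PS=0
  → PA=0x184C3  (2 entries read)
#1 VA=0x41B66F (r,kernel):
  L0 @0x13[2] → 0x1A007  P=1,RW=1,US=1,PS=0
  L1 @0x1A[27] → 0x1D007  P=1,RW=1,US=1,PS=0
  → PA=0x1D66F  (2 entries read)
#2 VA=0x34054C3 (r,kernel):
  TLB hit vpn=0x3405 → PA=0x184C3

TLB: [["0x41B", "0x1D"], ["0x3405", "0x18"]]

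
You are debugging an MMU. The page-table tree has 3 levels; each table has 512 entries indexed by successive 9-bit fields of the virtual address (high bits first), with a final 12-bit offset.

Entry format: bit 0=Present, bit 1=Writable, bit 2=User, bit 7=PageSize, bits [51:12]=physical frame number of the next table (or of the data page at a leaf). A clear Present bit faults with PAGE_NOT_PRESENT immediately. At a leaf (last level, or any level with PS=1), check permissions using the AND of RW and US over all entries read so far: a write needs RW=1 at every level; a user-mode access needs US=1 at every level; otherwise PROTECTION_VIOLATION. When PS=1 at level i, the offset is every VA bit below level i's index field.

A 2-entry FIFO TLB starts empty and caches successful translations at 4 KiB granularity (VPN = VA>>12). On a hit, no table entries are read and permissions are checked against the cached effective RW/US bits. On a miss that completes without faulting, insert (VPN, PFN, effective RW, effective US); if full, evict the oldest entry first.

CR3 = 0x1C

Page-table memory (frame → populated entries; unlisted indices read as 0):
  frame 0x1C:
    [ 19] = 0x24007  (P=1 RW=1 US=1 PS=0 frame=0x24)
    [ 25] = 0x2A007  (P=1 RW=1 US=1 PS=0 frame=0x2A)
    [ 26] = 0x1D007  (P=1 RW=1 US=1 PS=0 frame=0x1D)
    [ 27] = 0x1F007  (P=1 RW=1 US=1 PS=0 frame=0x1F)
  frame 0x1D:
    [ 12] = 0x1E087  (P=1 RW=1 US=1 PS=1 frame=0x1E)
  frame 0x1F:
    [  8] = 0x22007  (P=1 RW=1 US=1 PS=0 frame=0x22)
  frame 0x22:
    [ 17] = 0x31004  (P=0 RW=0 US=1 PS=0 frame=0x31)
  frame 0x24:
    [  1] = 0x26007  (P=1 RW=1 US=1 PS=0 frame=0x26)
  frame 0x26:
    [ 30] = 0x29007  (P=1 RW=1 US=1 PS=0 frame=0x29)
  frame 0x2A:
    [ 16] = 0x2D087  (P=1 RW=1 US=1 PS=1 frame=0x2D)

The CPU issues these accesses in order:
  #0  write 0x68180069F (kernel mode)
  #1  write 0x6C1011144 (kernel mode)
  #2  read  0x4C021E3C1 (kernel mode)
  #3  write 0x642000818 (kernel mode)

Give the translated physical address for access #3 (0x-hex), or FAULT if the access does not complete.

Trace:
#0 VA=0x68180069F (w,kernel):
  [0] read 0x1C idx=26: raw=0x1D007 flags P=1 W=1 U=1 S=0
  [1] read 0x1D idx=12: raw=0x1E087 flags P=1 W=1 U=1 S=1
  ✓ 0x1E69F (huge @L1)  — 2 lookups
#1 VA=0x6C1011144 (w,kernel):
  [0] read 0x1C idx=27: raw=0x1F007 flags P=1 W=1 U=1 S=0
  [1] read 0x1F idx=8: raw=0x22007 flags P=1 W=1 U=1 S=0
  [2] read 0x22 idx=17: raw=0x31004 flags P=0 W=0 U=1 S=0
  ✗ PAGE_NOT_PRESENT  [3 reads]
#2 VA=0x4C021E3C1 (r,kernel):
  [0] read 0x1C idx=19: raw=0x24007 flags P=1 W=1 U=1 S=0
  [1] read 0x24 idx=1: raw=0x26007 flags P=1 W=1 U=1 S=0
  [2] read 0x26 idx=30: raw=0x29007 flags P=1 W=1 U=1 S=0
  ✓ 0x293C1  — 3 lookups
#3 VA=0x642000818 (w,kernel):
  [0] read 0x1C idx=25: raw=0x2A007 flags P=1 W=1 U=1 S=0
  [1] read 0x2A idx=16: raw=0x2D087 flags P=1 W=1 U=1 S=1
  ✓ 0x2D818 (huge @L1)  — 2 lookups

Access #3 PA: 0x2D818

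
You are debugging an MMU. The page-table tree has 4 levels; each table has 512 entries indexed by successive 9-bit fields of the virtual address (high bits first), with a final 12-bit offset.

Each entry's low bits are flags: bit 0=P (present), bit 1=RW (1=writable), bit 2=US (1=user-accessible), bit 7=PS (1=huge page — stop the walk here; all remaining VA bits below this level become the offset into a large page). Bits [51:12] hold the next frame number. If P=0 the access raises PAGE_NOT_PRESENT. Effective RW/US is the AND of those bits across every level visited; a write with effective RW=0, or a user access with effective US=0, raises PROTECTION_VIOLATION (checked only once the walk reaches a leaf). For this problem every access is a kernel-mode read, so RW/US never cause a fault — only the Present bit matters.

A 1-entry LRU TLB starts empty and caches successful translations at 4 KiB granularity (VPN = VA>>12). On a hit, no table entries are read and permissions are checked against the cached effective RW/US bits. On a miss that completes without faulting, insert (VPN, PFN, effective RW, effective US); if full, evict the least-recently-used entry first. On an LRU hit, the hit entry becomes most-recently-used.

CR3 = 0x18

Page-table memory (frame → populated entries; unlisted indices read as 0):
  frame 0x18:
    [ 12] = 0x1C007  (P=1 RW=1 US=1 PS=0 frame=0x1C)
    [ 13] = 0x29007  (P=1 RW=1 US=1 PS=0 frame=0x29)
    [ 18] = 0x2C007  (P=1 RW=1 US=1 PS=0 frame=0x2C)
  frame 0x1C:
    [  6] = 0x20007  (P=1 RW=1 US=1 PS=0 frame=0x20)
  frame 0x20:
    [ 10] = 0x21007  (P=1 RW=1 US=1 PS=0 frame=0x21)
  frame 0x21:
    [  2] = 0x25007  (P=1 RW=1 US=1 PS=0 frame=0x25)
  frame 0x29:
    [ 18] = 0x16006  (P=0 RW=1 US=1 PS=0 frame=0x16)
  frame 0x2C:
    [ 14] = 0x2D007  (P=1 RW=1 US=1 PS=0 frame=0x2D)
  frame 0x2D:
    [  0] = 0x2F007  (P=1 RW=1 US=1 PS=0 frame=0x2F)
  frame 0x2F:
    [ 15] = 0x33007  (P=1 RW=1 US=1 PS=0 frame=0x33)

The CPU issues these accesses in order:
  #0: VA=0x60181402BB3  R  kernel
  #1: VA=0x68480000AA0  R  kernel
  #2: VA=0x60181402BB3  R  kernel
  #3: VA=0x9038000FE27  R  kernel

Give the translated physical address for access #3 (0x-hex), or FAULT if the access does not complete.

Walk each access:
#0 VA=0x60181402BB3 (r,kernel):
  L0 @0x18[12] → 0x1C007  P=1,RW=1,US=1,PS=0
  L1 @0x1C[6] → 0x20007  P=1,RW=1,US=1,PS=0
  L2 @0x20[10] → 0x21007  P=1,RW=1,US=1,PS=0
  L3 @0x21[2] → 0x25007  P=1,RW=1,US=1,PS=0
  → PA=0x25BB3  (4 entries read)
#1 VA=0x68480000AA0 (r,kernel):
  L0 @0x18[13] → 0x29007  P=1,RW=1,US=1,PS=0
  L1 @0x29[18] → 0x16006  P=0,RW=1,US=1,PS=0
  ⇒ fault: PAGE_NOT_PRESENT  — 2 lookups
#2 VA=0x60181402BB3 (r,kernel):
  TLB hit vpn=0x60181402 → PA=0x25BB3
#3 VA=0x9038000FE27 (r,kernel):
  L0 @0x18[18] → 0x2C007  P=1,RW=1,US=1,PS=0
  L1 @0x2C[14] → 0x2D007  P=1,RW=1,US=1,PS=0
  L2 @0x2D[0] → 0x2F007  P=1,RW=1,US=1,PS=0
  L3 @0x2F[15] → 0x33007  P=1,RW=1,US=1,PS=0
  → PA=0x33E27  (4 entries read)

Access #3 PA: 0x33E27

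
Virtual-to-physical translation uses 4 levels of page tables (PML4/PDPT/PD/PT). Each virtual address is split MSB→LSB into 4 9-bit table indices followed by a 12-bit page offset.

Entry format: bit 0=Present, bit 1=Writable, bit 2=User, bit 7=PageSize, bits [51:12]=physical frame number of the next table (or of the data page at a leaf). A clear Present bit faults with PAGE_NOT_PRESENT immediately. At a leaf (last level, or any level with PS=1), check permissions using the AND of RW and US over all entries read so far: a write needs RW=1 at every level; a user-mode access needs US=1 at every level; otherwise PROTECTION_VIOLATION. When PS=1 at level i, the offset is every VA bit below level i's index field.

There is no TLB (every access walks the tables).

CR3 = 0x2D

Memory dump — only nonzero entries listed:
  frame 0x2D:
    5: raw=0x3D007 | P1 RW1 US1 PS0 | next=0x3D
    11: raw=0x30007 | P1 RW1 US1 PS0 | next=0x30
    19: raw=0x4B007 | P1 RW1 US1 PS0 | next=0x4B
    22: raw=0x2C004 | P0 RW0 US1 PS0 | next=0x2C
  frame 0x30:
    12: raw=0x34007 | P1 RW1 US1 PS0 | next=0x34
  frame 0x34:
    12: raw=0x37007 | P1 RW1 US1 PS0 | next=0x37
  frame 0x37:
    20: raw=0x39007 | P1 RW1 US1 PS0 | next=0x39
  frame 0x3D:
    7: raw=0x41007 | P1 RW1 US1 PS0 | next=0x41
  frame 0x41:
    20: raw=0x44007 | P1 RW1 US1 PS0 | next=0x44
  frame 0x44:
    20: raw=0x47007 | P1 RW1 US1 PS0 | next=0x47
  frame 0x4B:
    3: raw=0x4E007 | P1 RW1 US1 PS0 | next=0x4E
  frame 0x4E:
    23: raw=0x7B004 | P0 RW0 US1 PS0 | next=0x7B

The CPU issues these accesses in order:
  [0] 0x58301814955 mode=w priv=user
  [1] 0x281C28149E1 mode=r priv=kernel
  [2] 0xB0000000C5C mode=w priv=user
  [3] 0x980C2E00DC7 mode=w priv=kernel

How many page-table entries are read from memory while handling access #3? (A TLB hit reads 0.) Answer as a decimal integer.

Walk each access:
#0 VA=0x58301814955 (w,user):
  L0: frame=0x2D idx=11 entry=0x30007 [P=1 RW=1 US=1 PS=0]
  L1: frame=0x30 idx=12 entry=0x34007 [P=1 RW=1 US=1 PS=0]
  L2: frame=0x34 idx=12 entry=0x37007 [P=1 RW=1 US=1 PS=0]
  L3: frame=0x37 idx=20 entry=0x39007 [P=1 RW=1 US=1 PS=0]
  ✓ 0x39955  — 4 lookups
#1 VA=0x281C28149E1 (r,kernel):
  L0: frame=0x2D idx=5 entry=0x3D007 [P=1 RW=1 US=1 PS=0]
  L1: frame=0x3D idx=7 entry=0x41007 [P=1 RW=1 US=1 PS=0]
  L2: frame=0x41 idx=20 entry=0x44007 [P=1 RW=1 US=1 PS=0]
  L3: frame=0x44 idx=20 entry=0x47007 [P=1 RW=1 US=1 PS=0]
  ✓ 0x479E1  — 4 lookups
#2 VA=0xB0000000C5C (w,user):
  L0: frame=0x2D idx=22 entry=0x2C004 [P=0 RW=0 US=1 PS=0]
  ✗ PAGE_NOT_PRESENT  [1 reads]
#3 VA=0x980C2E00DC7 (w,kernel):
  L0: frame=0x2D idx=19 entry=0x4B007 [P=1 RW=1 US=1 PS=0]
  L1: frame=0x4B idx=3 entry=0x4E007 [P=1 RW=1 US=1 PS=0]
  L2: frame=0x4E idx=23 entry=0x7B004 [P=0 RW=0 US=1 PS=0]
  ✗ PAGE_NOT_PRESENT  [3 reads]

Entries read for #3: 3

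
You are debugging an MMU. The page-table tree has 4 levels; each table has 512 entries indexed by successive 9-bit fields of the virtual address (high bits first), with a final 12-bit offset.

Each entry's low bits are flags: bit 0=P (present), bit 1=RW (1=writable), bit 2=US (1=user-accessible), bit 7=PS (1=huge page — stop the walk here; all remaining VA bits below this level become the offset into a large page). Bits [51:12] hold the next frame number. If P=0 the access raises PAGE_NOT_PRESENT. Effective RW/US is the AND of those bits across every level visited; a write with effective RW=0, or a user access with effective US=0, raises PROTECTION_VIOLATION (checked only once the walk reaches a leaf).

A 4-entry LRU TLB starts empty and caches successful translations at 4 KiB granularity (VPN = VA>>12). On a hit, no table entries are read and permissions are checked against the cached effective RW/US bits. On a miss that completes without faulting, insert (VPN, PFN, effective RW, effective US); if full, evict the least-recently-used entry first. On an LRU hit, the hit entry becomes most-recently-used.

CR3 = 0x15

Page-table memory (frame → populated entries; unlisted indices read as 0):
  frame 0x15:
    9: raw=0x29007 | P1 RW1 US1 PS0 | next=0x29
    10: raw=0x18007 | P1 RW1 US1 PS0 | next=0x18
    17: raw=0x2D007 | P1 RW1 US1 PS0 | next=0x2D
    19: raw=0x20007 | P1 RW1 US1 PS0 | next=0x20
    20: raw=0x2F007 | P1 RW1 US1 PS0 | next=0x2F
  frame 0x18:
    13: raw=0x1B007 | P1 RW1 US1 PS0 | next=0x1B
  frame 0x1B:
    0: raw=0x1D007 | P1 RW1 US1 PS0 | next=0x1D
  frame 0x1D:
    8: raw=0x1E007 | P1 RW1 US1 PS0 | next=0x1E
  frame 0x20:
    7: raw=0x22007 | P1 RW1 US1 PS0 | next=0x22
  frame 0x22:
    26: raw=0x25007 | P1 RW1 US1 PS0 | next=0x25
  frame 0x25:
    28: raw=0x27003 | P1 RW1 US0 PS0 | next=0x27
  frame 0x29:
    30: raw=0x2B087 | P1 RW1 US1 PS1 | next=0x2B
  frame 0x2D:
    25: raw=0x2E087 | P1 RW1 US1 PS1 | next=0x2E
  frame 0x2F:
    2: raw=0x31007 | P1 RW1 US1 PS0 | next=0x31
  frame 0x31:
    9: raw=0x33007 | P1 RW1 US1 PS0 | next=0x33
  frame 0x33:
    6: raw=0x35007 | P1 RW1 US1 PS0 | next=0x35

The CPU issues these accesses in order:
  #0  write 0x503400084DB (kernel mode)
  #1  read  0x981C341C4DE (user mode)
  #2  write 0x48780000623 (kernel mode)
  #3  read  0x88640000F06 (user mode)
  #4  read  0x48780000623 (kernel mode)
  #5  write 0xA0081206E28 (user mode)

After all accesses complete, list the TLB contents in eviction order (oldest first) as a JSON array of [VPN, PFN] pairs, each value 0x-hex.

Walk each access:
#0 VA=0x503400084DB (w,kernel):
  L0: frame=0x15 idx=10 entry=0x18007 [P=1 RW=1 US=1 PS=0]
  L1: frame=0x18 idx=13 entry=0x1B007 [P=1 RW=1 US=1 PS=0]
  L2: frame=0x1B idx=0 entry=0x1D007 [P=1 RW=1 US=1 PS=0]
  L3: frame=0x1D idx=8 entry=0x1E007 [P=1 RW=1 US=1 PS=0]
  ✓ 0x1E4DB  — 4 lookups
#1 VA=0x981C341C4DE (r,user):
  L0: frame=0x15 idx=19 entry=0x20007 [P=1 RW=1 US=1 PS=0]
  L1: frame=0x20 idx=7 entry=0x22007 [P=1 RW=1 US=1 PS=0]
  L2: frame=0x22 idx=26 entry=0x25007 [P=1 RW=1 US=1 PS=0]
  L3: frame=0x25 idx=28 entry=0x27003 [P=1 RW=1 US=0 PS=0]
  → PROTECTION_VIOLATION  (4 entries read)
#2 VA=0x48780000623 (w,kernel):
  L0: frame=0x15 idx=9 entry=0x29007 [P=1 RW=1 US=1 PS=0]
  L1: frame=0x29 idx=30 entry=0x2B087 [P=1 RW=1 US=1 PS=1]
  ✓ 0x2B623 (huge @L1)  — 2 lookups
#3 VA=0x88640000F06 (r,user):
  L0: frame=0x15 idx=17 entry=0x2D007 [P=1 RW=1 US=1 PS=0]
  L1: frame=0x2D idx=25 entry=0x2E087 [P=1 RW=1 US=1 PS=1]
  ✓ 0x2EF06 (huge @L1)  — 2 lookups
#4 VA=0x48780000623 (r,kernel):
  TLB hit vpn=0x48780000 → PA=0x2B623
#5 VA=0xA0081206E28 (w,user):
  L0: frame=0x15 idx=20 entry=0x2F007 [P=1 RW=1 US=1 PS=0]
  L1: frame=0x2F idx=2 entry=0x31007 [P=1 RW=1 US=1 PS=0]
  L2: frame=0x31 idx=9 entry=0x33007 [P=1 RW=1 US=1 PS=0]
  L3: frame=0x33 idx=6 entry=0x35007 [P=1 RW=1 US=1 PS=0]
  ✓ 0x35E28  — 4 lookups

TLB: [["0x50340008", "0x1E"], ["0x88640000", "0x2E"], ["0x48780000", "0x2B"], ["0xA0081206", "0x35"]]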